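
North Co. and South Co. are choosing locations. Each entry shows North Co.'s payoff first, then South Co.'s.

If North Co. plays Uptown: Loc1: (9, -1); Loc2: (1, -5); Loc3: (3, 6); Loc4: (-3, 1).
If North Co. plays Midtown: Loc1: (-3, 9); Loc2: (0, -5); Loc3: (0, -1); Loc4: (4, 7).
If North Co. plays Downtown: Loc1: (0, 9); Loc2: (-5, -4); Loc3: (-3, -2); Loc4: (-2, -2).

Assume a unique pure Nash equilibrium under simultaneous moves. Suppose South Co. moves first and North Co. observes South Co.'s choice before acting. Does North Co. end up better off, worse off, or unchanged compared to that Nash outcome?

better off

Work backward from North Co.'s decision.
- Loc1: BR = Uptown, leader payoff -1.
- Loc2: BR = Uptown, leader payoff -5.
- Loc3: BR = Uptown, leader payoff 6.
- Loc4: BR = Midtown, leader payoff 7.
Among -1, -5, 6, 7, the best is 7 at Loc4. Subgame-perfect outcome: (Midtown, Loc4) with payoffs (4, 7).
For the simultaneous game, intersect best replies.
North Co.'s best replies: Loc1→Uptown; Loc2→Uptown; Loc3→Uptown; Loc4→Midtown.
South Co.'s best replies: Uptown→Loc3; Midtown→Loc1; Downtown→Loc1.
Only (Uptown, Loc3) has each player best-responding; Nash payoffs (3, 6).
North Co. earns 4 sequentially versus 3 at the Nash outcome: better off.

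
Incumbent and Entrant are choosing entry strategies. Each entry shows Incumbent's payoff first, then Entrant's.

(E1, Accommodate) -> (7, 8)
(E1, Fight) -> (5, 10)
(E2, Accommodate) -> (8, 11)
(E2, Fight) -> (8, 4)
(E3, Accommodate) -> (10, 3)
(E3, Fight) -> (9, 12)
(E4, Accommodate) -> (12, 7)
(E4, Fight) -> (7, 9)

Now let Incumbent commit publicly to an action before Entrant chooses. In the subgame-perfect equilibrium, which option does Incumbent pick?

E3

Entrant best-responds to each possible Incumbent move:
- E1: Entrant compares 8, 10 and picks Fight; Incumbent would get 5.
- E2: Entrant compares 11, 4 and picks Accommodate; Incumbent would get 8.
- E3: Entrant compares 3, 12 and picks Fight; Incumbent would get 9.
- E4: Entrant compares 7, 9 and picks Fight; Incumbent would get 7.
Among 5, 8, 9, 7, the best is 9 at E3. Subgame-perfect outcome: (E3, Fight) with payoffs (9, 12).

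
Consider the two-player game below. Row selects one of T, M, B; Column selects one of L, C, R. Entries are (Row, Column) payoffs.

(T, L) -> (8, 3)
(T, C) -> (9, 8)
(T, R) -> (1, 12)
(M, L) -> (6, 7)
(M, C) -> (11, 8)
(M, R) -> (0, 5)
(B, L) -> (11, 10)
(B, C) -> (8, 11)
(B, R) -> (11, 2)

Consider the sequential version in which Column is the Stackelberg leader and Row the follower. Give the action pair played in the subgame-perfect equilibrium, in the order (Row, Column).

(B, L)

Work backward from Row's decision.
- L → Row plays B (best of 8, 6, 11); Column gets 10.
- C → Row plays M (best of 9, 11, 8); Column gets 8.
- R → Row plays B (best of 1, 0, 11); Column gets 2.
Maximizing over 10, 8, 2, Column chooses L. Subgame-perfect outcome: (B, L) with payoffs (11, 10).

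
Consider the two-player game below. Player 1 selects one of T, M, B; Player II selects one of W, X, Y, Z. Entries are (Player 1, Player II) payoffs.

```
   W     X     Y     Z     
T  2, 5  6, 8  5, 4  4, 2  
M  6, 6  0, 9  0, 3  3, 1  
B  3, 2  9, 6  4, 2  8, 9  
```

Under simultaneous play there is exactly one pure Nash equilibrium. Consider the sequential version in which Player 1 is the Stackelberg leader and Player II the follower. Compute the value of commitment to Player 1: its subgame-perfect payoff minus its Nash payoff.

Solve by backward induction (Player 1 leads).
- T → Player II plays X (best of 5, 8, 4, 2); Player 1 gets 6.
- M → Player II plays X (best of 6, 9, 3, 1); Player 1 gets 0.
- B → Player II plays Z (best of 2, 6, 2, 9); Player 1 gets 8.
Maximizing over 6, 0, 8, Player 1 chooses B. Subgame-perfect outcome: (B, Z) with payoffs (8, 9).
For the simultaneous game, intersect best replies.
Player 1's best replies: W→M; X→B; Y→T; Z→B.
Player II's best replies: T→X; M→X; B→Z.
Only (B, Z) has each player best-responding; Nash payoffs (8, 9).
Player 1's commitment gain: 8 − 8 = 0.

0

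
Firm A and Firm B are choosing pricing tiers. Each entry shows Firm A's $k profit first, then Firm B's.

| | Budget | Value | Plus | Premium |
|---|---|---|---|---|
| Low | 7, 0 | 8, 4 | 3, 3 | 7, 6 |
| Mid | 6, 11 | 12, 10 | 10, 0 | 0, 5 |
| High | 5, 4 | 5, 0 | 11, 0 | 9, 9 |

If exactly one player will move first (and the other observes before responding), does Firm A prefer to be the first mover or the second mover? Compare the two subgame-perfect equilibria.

second

If Firm A leads: Firm B's best replies are Low→Premium, Mid→Budget, High→Premium; Firm A's induced payoffs 7, 6, 9; outcome (High, Premium), payoffs (9, 9).
If Firm B leads: Firm A's best replies are Budget→Low, Value→Mid, Plus→High, Premium→High; Firm B's induced payoffs 0, 10, 0, 9; outcome (Mid, Value), payoffs (12, 10).
Firm A gets 9 moving first and 12 moving second, so Firm A prefers to move second.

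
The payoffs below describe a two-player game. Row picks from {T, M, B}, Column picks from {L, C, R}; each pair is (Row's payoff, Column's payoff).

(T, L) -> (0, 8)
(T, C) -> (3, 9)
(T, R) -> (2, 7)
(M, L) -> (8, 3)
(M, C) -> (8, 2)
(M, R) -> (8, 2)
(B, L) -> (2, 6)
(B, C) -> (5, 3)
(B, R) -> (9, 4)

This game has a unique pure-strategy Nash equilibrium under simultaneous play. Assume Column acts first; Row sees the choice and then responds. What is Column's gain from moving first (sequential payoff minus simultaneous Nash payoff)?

1

Work backward from Row's decision.
- L: Row compares 0, 8, 2 and picks M; Column would get 3.
- C: Row compares 3, 8, 5 and picks M; Column would get 2.
- R: Row compares 2, 8, 9 and picks B; Column would get 4.
Maximizing over 3, 2, 4, Column chooses R. Subgame-perfect outcome: (B, R) with payoffs (9, 4).
Under simultaneous play:
Row's best replies: L→M; C→M; R→B.
Column's best replies: T→C; M→L; B→L.
Only (M, L) has each player best-responding; Nash payoffs (8, 3).
Column's commitment gain: 4 − 3 = 1.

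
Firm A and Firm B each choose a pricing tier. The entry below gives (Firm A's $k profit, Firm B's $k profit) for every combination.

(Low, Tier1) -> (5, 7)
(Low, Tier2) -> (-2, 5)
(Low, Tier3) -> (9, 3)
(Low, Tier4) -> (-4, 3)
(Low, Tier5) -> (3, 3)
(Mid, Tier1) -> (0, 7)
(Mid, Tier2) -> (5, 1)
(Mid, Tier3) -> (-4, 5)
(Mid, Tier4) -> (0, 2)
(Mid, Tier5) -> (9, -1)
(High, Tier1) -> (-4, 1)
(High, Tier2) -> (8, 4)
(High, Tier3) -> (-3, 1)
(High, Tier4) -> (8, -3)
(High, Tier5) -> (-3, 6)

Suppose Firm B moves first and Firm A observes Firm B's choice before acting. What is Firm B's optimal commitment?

Work backward from Firm A's decision.
- Tier1: BR = Low, leader payoff 7.
- Tier2: BR = High, leader payoff 4.
- Tier3: BR = Low, leader payoff 3.
- Tier4: BR = High, leader payoff -3.
- Tier5: BR = Mid, leader payoff -1.
Maximizing over 7, 4, 3, -3, -1, Firm B chooses Tier1. Subgame-perfect outcome: (Low, Tier1) with payoffs (5, 7).

Tier1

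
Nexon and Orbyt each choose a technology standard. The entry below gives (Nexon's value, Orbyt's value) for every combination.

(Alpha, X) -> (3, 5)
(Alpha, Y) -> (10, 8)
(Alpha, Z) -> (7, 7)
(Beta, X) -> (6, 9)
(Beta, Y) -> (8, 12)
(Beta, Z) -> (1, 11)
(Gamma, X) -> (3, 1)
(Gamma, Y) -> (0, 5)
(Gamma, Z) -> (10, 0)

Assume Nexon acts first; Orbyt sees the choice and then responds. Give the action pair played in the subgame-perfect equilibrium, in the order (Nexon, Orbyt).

Backward induction with Nexon moving first.
- Alpha → Orbyt plays Y (best of 5, 8, 7); Nexon gets 10.
- Beta → Orbyt plays Y (best of 9, 12, 11); Nexon gets 8.
- Gamma → Orbyt plays Y (best of 1, 5, 0); Nexon gets 0.
Among 10, 8, 0, the best is 10 at Alpha. Subgame-perfect outcome: (Alpha, Y) with payoffs (10, 8).

(Alpha, Y)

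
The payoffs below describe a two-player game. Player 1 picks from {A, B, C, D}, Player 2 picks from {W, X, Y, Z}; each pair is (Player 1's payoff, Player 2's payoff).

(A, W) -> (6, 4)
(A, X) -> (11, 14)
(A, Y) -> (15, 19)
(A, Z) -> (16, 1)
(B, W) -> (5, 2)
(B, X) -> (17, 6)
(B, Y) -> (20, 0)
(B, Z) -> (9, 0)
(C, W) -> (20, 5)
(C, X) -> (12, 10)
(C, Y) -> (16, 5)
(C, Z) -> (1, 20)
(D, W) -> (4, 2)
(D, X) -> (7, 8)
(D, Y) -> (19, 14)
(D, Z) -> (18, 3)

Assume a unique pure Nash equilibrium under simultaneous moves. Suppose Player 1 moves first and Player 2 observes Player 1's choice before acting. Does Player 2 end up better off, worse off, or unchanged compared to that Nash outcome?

Backward induction with Player 1 moving first.
- A: BR = Y, leader payoff 15.
- B: BR = X, leader payoff 17.
- C: BR = Z, leader payoff 1.
- D: BR = Y, leader payoff 19.
Player 1's induced payoffs are 15, 17, 1, 19, so Player 1 commits to D. Subgame-perfect outcome: (D, Y) with payoffs (19, 14).
Now find the simultaneous Nash equilibrium.
Player 1's best replies: W→C; X→B; Y→B; Z→D.
Player 2's best replies: A→Y; B→X; C→Z; D→Y.
Only (B, X) has each player best-responding; Nash payoffs (17, 6).
Player 2 earns 14 sequentially versus 6 at the Nash outcome: better off.

better off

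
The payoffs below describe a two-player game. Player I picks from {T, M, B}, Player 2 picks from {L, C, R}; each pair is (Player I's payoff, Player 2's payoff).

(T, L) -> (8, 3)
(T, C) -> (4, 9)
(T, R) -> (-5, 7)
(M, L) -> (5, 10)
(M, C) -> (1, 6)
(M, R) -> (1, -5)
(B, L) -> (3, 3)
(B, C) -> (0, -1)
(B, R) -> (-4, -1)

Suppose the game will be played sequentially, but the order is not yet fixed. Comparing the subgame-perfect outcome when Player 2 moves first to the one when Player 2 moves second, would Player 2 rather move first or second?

second

If Player I leads: Player 2's best replies are T→C, M→L, B→L; Player I's induced payoffs 4, 5, 3; outcome (M, L), payoffs (5, 10).
If Player 2 leads: Player I's best replies are L→T, C→T, R→M; Player 2's induced payoffs 3, 9, -5; outcome (T, C), payoffs (4, 9).
Player 2 gets 9 moving first and 10 moving second, so Player 2 prefers to move second.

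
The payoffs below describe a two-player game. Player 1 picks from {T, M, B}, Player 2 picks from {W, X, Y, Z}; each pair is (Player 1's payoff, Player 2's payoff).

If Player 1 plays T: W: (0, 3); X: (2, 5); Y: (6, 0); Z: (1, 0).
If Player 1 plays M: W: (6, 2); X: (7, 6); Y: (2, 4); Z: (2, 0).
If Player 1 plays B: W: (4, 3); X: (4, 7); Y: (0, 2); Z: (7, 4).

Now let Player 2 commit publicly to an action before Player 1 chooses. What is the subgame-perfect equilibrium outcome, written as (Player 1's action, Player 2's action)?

Solve by backward induction (Player 2 leads).
- W → Player 1 plays M (best of 0, 6, 4); Player 2 gets 2.
- X → Player 1 plays M (best of 2, 7, 4); Player 2 gets 6.
- Y → Player 1 plays T (best of 6, 2, 0); Player 2 gets 0.
- Z → Player 1 plays B (best of 1, 2, 7); Player 2 gets 4.
Player 2's induced payoffs are 2, 6, 0, 4, so Player 2 commits to X. Subgame-perfect outcome: (M, X) with payoffs (7, 6).

(M, X)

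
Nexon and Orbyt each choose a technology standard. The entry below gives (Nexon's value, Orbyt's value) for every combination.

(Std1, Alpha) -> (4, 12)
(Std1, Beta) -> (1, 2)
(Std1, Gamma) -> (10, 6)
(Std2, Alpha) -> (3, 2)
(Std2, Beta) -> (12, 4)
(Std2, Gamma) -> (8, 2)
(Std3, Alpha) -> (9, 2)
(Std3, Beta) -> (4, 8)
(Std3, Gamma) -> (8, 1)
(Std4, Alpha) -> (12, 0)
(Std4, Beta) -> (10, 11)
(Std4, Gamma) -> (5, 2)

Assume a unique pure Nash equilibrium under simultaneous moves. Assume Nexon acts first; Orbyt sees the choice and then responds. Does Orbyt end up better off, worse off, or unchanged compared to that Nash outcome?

unchanged

Orbyt best-responds to each possible Nexon move:
- Std1 → Orbyt plays Alpha (best of 12, 2, 6); Nexon gets 4.
- Std2 → Orbyt plays Beta (best of 2, 4, 2); Nexon gets 12.
- Std3 → Orbyt plays Beta (best of 2, 8, 1); Nexon gets 4.
- Std4 → Orbyt plays Beta (best of 0, 11, 2); Nexon gets 10.
Maximizing over 4, 12, 4, 10, Nexon chooses Std2. Subgame-perfect outcome: (Std2, Beta) with payoffs (12, 4).
Now find the simultaneous Nash equilibrium.
Nexon's best replies: Alpha→Std4; Beta→Std2; Gamma→Std1.
Orbyt's best replies: Std1→Alpha; Std2→Beta; Std3→Beta; Std4→Beta.
The unique mutual best reply is (Std2, Beta), giving (12, 4).
Orbyt earns 4 sequentially versus 4 at the Nash outcome: unchanged.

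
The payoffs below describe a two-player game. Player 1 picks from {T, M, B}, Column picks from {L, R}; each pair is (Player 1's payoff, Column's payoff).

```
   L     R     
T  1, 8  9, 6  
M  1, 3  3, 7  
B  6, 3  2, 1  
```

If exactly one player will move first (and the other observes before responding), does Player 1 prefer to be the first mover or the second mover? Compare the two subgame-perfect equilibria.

If Player 1 leads: Column's best replies are T→L, M→R, B→L; Player 1's induced payoffs 1, 3, 6; outcome (B, L), payoffs (6, 3).
If Column leads: Player 1's best replies are L→B, R→T; Column's induced payoffs 3, 6; outcome (T, R), payoffs (9, 6).
Player 1 gets 6 moving first and 9 moving second, so Player 1 prefers to move second.

second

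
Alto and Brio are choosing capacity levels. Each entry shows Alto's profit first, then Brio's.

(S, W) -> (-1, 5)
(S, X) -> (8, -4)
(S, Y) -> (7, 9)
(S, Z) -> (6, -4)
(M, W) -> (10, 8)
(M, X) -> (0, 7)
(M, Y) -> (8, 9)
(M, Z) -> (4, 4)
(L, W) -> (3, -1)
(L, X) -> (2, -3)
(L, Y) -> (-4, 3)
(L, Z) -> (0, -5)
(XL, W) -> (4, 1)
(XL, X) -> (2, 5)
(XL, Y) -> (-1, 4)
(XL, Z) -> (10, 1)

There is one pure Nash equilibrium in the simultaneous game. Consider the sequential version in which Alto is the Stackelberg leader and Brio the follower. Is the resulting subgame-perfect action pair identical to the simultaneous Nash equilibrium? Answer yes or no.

yes

Brio best-responds to each possible Alto move:
- S: BR = Y, leader payoff 7.
- M: BR = Y, leader payoff 8.
- L: BR = Y, leader payoff -4.
- XL: BR = X, leader payoff 2.
Maximizing over 7, 8, -4, 2, Alto chooses M. Subgame-perfect outcome: (M, Y) with payoffs (8, 9).
For the simultaneous game, intersect best replies.
Alto's best replies: W→M; X→S; Y→M; Z→XL.
Brio's best replies: S→Y; M→Y; L→Y; XL→X.
The unique mutual best reply is (M, Y), giving (8, 9).
Sequential outcome (M, Y) coincides with the Nash profile (M, Y).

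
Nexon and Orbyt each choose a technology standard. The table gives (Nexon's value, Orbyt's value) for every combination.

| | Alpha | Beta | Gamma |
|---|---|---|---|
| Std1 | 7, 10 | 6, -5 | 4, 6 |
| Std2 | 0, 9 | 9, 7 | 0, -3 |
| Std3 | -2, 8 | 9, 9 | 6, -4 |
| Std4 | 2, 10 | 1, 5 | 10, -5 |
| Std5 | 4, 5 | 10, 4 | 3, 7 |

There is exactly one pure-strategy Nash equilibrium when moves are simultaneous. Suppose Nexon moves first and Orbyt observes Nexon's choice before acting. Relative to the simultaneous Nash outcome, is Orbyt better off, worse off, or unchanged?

Backward induction with Nexon moving first.
- Std1 → Orbyt plays Alpha (best of 10, -5, 6); Nexon gets 7.
- Std2 → Orbyt plays Alpha (best of 9, 7, -3); Nexon gets 0.
- Std3 → Orbyt plays Beta (best of 8, 9, -4); Nexon gets 9.
- Std4 → Orbyt plays Alpha (best of 10, 5, -5); Nexon gets 2.
- Std5 → Orbyt plays Gamma (best of 5, 4, 7); Nexon gets 3.
Maximizing over 7, 0, 9, 2, 3, Nexon chooses Std3. Subgame-perfect outcome: (Std3, Beta) with payoffs (9, 9).
For the simultaneous game, intersect best replies.
Nexon's best replies: Alpha→Std1; Beta→Std5; Gamma→Std4.
Orbyt's best replies: Std1→Alpha; Std2→Alpha; Std3→Beta; Std4→Alpha; Std5→Gamma.
Only (Std1, Alpha) has each player best-responding; Nash payoffs (7, 10).
Orbyt earns 9 sequentially versus 10 at the Nash outcome: worse off.

worse off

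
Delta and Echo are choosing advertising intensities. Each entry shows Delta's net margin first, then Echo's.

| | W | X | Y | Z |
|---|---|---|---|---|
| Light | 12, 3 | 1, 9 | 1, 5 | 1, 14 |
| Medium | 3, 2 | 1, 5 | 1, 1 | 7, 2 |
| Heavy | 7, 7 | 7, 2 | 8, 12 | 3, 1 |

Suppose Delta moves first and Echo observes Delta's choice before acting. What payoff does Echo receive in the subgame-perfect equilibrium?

12

Echo best-responds to each possible Delta move:
- Light → Echo plays Z (best of 3, 9, 5, 14); Delta gets 1.
- Medium → Echo plays X (best of 2, 5, 1, 2); Delta gets 1.
- Heavy → Echo plays Y (best of 7, 2, 12, 1); Delta gets 8.
Maximizing over 1, 1, 8, Delta chooses Heavy. Subgame-perfect outcome: (Heavy, Y) with payoffs (8, 12).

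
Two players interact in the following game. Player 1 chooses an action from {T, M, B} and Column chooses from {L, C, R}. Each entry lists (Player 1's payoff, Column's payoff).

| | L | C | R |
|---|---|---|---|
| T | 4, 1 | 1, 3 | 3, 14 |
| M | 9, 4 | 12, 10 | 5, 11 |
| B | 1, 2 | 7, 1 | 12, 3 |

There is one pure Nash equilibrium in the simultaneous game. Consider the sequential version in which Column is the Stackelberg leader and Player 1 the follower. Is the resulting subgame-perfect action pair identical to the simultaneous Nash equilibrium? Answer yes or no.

no

Player 1 best-responds to each possible Column move:
- L: BR = M, leader payoff 4.
- C: BR = M, leader payoff 10.
- R: BR = B, leader payoff 3.
Column's induced payoffs are 4, 10, 3, so Column commits to C. Subgame-perfect outcome: (M, C) with payoffs (12, 10).
Under simultaneous play:
Player 1's best replies: L→M; C→M; R→B.
Column's best replies: T→R; M→R; B→R.
Only (B, R) has each player best-responding; Nash payoffs (12, 3).
Sequential outcome (M, C) differs from the Nash profile (B, R).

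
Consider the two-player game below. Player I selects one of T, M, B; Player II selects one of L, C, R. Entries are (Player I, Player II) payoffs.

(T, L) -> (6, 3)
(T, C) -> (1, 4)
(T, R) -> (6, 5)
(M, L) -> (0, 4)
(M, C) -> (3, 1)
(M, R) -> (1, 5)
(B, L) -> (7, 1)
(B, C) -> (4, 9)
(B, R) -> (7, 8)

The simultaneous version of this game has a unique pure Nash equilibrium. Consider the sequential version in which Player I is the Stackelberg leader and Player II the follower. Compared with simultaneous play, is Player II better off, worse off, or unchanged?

worse off

Work backward from Player II's decision.
- T → Player II plays R (best of 3, 4, 5); Player I gets 6.
- M → Player II plays R (best of 4, 1, 5); Player I gets 1.
- B → Player II plays C (best of 1, 9, 8); Player I gets 4.
Among 6, 1, 4, the best is 6 at T. Subgame-perfect outcome: (T, R) with payoffs (6, 5).
Now find the simultaneous Nash equilibrium.
Player I's best replies: L→B; C→B; R→B.
Player II's best replies: T→R; M→R; B→C.
The unique mutual best reply is (B, C), giving (4, 9).
Player II earns 5 sequentially versus 9 at the Nash outcome: worse off.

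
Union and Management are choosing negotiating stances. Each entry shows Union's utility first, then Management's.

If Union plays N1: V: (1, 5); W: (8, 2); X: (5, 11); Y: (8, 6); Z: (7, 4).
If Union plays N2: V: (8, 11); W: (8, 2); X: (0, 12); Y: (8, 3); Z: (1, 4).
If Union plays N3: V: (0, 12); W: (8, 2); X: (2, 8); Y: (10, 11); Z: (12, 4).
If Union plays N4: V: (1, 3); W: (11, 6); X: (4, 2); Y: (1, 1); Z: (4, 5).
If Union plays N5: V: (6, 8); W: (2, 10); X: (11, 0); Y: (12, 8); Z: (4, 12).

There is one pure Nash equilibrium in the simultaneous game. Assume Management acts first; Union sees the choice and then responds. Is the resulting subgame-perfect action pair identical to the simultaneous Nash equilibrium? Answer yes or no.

Solve by backward induction (Management leads).
- V → Union plays N2 (best of 1, 8, 0, 1, 6); Management gets 11.
- W → Union plays N4 (best of 8, 8, 8, 11, 2); Management gets 6.
- X → Union plays N5 (best of 5, 0, 2, 4, 11); Management gets 0.
- Y → Union plays N5 (best of 8, 8, 10, 1, 12); Management gets 8.
- Z → Union plays N3 (best of 7, 1, 12, 4, 4); Management gets 4.
Among 11, 6, 0, 8, 4, the best is 11 at V. Subgame-perfect outcome: (N2, V) with payoffs (8, 11).
Under simultaneous play:
Union's best replies: V→N2; W→N4; X→N5; Y→N5; Z→N3.
Management's best replies: N1→X; N2→X; N3→V; N4→W; N5→Z.
Only (N4, W) has each player best-responding; Nash payoffs (11, 6).
Sequential outcome (N2, V) differs from the Nash profile (N4, W).

no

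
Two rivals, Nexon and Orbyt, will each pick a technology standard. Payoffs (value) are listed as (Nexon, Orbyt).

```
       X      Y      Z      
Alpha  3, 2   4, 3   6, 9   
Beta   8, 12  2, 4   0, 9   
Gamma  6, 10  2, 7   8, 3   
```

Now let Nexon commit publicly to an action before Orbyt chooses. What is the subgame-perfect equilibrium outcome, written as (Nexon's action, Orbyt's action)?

Orbyt best-responds to each possible Nexon move:
- Alpha → Orbyt plays Z (best of 2, 3, 9); Nexon gets 6.
- Beta → Orbyt plays X (best of 12, 4, 9); Nexon gets 8.
- Gamma → Orbyt plays X (best of 10, 7, 3); Nexon gets 6.
Among 6, 8, 6, the best is 8 at Beta. Subgame-perfect outcome: (Beta, X) with payoffs (8, 12).

(Beta, X)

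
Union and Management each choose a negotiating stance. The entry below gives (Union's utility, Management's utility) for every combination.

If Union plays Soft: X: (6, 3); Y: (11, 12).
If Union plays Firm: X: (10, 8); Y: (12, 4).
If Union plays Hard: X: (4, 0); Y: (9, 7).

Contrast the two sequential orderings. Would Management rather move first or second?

second

If Union leads: Management's best replies are Soft→Y, Firm→X, Hard→Y; Union's induced payoffs 11, 10, 9; outcome (Soft, Y), payoffs (11, 12).
If Management leads: Union's best replies are X→Firm, Y→Firm; Management's induced payoffs 8, 4; outcome (Firm, X), payoffs (10, 8).
Management gets 8 moving first and 12 moving second, so Management prefers to move second.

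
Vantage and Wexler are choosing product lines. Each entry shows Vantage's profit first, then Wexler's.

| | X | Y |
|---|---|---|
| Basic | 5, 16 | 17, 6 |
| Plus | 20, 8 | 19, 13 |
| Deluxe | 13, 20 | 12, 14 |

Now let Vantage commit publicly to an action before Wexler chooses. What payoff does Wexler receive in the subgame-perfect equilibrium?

13

Work backward from Wexler's decision.
- Basic → Wexler plays X (best of 16, 6); Vantage gets 5.
- Plus → Wexler plays Y (best of 8, 13); Vantage gets 19.
- Deluxe → Wexler plays X (best of 20, 14); Vantage gets 13.
Among 5, 19, 13, the best is 19 at Plus. Subgame-perfect outcome: (Plus, Y) with payoffs (19, 13).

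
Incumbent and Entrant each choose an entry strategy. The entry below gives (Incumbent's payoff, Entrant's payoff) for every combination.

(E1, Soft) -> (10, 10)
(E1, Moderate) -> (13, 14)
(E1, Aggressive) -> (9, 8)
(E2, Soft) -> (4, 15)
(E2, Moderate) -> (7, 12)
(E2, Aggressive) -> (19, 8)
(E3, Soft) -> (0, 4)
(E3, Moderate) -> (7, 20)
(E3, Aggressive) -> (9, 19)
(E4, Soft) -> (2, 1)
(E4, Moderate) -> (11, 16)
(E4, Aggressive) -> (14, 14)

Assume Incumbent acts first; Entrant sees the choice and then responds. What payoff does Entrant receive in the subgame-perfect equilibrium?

Backward induction with Incumbent moving first.
- E1: BR = Moderate, leader payoff 13.
- E2: BR = Soft, leader payoff 4.
- E3: BR = Moderate, leader payoff 7.
- E4: BR = Moderate, leader payoff 11.
Incumbent's induced payoffs are 13, 4, 7, 11, so Incumbent commits to E1. Subgame-perfect outcome: (E1, Moderate) with payoffs (13, 14).

14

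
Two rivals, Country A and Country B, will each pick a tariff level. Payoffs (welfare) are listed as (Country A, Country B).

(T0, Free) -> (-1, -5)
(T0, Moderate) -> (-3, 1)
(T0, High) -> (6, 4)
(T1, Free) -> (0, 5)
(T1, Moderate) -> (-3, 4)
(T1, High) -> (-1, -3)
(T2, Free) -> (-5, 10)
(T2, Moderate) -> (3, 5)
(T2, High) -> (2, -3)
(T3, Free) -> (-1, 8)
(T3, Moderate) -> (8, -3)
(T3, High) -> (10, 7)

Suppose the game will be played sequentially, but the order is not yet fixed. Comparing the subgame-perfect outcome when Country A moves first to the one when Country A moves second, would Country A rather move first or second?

If Country A leads: Country B's best replies are T0→High, T1→Free, T2→Free, T3→Free; Country A's induced payoffs 6, 0, -5, -1; outcome (T0, High), payoffs (6, 4).
If Country B leads: Country A's best replies are Free→T1, Moderate→T3, High→T3; Country B's induced payoffs 5, -3, 7; outcome (T3, High), payoffs (10, 7).
Country A gets 6 moving first and 10 moving second, so Country A prefers to move second.

second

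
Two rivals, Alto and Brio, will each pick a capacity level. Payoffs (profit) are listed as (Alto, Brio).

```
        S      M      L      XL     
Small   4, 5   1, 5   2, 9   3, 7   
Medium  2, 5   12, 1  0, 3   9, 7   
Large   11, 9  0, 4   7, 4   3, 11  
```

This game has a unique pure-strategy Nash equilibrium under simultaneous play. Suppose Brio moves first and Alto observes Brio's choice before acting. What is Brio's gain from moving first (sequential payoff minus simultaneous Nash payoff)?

2

Alto best-responds to each possible Brio move:
- S: Alto compares 4, 2, 11 and picks Large; Brio would get 9.
- M: Alto compares 1, 12, 0 and picks Medium; Brio would get 1.
- L: Alto compares 2, 0, 7 and picks Large; Brio would get 4.
- XL: Alto compares 3, 9, 3 and picks Medium; Brio would get 7.
Maximizing over 9, 1, 4, 7, Brio chooses S. Subgame-perfect outcome: (Large, S) with payoffs (11, 9).
Now find the simultaneous Nash equilibrium.
Alto's best replies: S→Large; M→Medium; L→Large; XL→Medium.
Brio's best replies: Small→L; Medium→XL; Large→XL.
Only (Medium, XL) has each player best-responding; Nash payoffs (9, 7).
Brio's commitment gain: 9 − 7 = 2.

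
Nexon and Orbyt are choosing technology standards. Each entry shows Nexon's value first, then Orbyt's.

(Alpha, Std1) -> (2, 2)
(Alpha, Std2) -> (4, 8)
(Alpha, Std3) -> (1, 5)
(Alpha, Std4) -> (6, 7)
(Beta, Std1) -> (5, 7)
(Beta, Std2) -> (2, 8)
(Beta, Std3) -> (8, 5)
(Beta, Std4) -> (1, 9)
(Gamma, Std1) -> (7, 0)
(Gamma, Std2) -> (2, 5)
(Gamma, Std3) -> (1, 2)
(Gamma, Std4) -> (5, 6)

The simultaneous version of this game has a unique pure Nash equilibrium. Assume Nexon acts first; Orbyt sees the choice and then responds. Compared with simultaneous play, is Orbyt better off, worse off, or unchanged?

Backward induction with Nexon moving first.
- Alpha → Orbyt plays Std2 (best of 2, 8, 5, 7); Nexon gets 4.
- Beta → Orbyt plays Std4 (best of 7, 8, 5, 9); Nexon gets 1.
- Gamma → Orbyt plays Std4 (best of 0, 5, 2, 6); Nexon gets 5.
Among 4, 1, 5, the best is 5 at Gamma. Subgame-perfect outcome: (Gamma, Std4) with payoffs (5, 6).
Under simultaneous play:
Nexon's best replies: Std1→Gamma; Std2→Alpha; Std3→Beta; Std4→Alpha.
Orbyt's best replies: Alpha→Std2; Beta→Std4; Gamma→Std4.
The unique mutual best reply is (Alpha, Std2), giving (4, 8).
Orbyt earns 6 sequentially versus 8 at the Nash outcome: worse off.

worse off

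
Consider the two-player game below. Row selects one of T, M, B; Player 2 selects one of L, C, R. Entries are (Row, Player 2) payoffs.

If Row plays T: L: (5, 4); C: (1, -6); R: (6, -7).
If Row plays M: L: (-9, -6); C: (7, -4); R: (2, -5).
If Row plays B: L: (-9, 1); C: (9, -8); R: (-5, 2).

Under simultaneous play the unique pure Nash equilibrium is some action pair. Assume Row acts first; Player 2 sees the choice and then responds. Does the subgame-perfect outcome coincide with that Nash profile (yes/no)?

no

Player 2 best-responds to each possible Row move:
- T: Player 2 compares 4, -6, -7 and picks L; Row would get 5.
- M: Player 2 compares -6, -4, -5 and picks C; Row would get 7.
- B: Player 2 compares 1, -8, 2 and picks R; Row would get -5.
Among 5, 7, -5, the best is 7 at M. Subgame-perfect outcome: (M, C) with payoffs (7, -4).
For the simultaneous game, intersect best replies.
Row's best replies: L→T; C→B; R→T.
Player 2's best replies: T→L; M→C; B→R.
Only (T, L) has each player best-responding; Nash payoffs (5, 4).
Sequential outcome (M, C) differs from the Nash profile (T, L).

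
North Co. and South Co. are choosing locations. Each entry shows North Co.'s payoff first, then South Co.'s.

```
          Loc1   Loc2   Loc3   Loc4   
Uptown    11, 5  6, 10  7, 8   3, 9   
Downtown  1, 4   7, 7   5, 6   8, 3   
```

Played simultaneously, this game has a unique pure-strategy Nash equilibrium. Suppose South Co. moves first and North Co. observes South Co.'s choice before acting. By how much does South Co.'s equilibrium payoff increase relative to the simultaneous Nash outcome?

1

Solve by backward induction (South Co. leads).
- Loc1 → North Co. plays Uptown (best of 11, 1); South Co. gets 5.
- Loc2 → North Co. plays Downtown (best of 6, 7); South Co. gets 7.
- Loc3 → North Co. plays Uptown (best of 7, 5); South Co. gets 8.
- Loc4 → North Co. plays Downtown (best of 3, 8); South Co. gets 3.
Maximizing over 5, 7, 8, 3, South Co. chooses Loc3. Subgame-perfect outcome: (Uptown, Loc3) with payoffs (7, 8).
For the simultaneous game, intersect best replies.
North Co.'s best replies: Loc1→Uptown; Loc2→Downtown; Loc3→Uptown; Loc4→Downtown.
South Co.'s best replies: Uptown→Loc2; Downtown→Loc2.
Only (Downtown, Loc2) has each player best-responding; Nash payoffs (7, 7).
South Co.'s commitment gain: 8 − 7 = 1.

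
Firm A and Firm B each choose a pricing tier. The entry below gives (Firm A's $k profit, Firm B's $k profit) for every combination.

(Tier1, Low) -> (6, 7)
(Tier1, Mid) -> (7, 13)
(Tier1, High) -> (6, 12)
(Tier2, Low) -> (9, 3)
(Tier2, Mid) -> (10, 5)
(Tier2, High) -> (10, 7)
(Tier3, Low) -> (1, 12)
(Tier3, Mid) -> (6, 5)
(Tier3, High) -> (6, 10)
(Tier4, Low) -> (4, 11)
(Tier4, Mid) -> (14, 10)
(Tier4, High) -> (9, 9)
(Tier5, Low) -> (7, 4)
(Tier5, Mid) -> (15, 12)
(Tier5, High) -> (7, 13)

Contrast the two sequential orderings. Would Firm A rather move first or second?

If Firm A leads: Firm B's best replies are Tier1→Mid, Tier2→High, Tier3→Low, Tier4→Low, Tier5→High; Firm A's induced payoffs 7, 10, 1, 4, 7; outcome (Tier2, High), payoffs (10, 7).
If Firm B leads: Firm A's best replies are Low→Tier2, Mid→Tier5, High→Tier2; Firm B's induced payoffs 3, 12, 7; outcome (Tier5, Mid), payoffs (15, 12).
Firm A gets 10 moving first and 15 moving second, so Firm A prefers to move second.

second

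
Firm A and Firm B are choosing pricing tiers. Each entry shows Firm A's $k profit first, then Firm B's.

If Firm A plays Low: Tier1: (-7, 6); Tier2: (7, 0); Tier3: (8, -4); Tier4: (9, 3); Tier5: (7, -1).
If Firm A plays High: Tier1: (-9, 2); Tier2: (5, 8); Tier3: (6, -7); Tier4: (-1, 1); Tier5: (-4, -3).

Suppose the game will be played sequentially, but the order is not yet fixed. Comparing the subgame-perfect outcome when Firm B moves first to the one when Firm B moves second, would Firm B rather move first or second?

If Firm A leads: Firm B's best replies are Low→Tier1, High→Tier2; Firm A's induced payoffs -7, 5; outcome (High, Tier2), payoffs (5, 8).
If Firm B leads: Firm A's best replies are Tier1→Low, Tier2→Low, Tier3→Low, Tier4→Low, Tier5→Low; Firm B's induced payoffs 6, 0, -4, 3, -1; outcome (Low, Tier1), payoffs (-7, 6).
Firm B gets 6 moving first and 8 moving second, so Firm B prefers to move second.

second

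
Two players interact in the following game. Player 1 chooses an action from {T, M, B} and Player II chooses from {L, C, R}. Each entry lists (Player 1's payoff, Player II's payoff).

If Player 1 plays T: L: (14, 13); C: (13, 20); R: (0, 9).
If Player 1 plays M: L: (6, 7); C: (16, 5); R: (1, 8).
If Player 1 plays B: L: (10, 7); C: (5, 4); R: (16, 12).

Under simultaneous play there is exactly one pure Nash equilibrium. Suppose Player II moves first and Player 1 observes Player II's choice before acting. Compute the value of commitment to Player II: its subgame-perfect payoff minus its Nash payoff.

1

Backward induction with Player II moving first.
- L → Player 1 plays T (best of 14, 6, 10); Player II gets 13.
- C → Player 1 plays M (best of 13, 16, 5); Player II gets 5.
- R → Player 1 plays B (best of 0, 1, 16); Player II gets 12.
Among 13, 5, 12, the best is 13 at L. Subgame-perfect outcome: (T, L) with payoffs (14, 13).
Now find the simultaneous Nash equilibrium.
Player 1's best replies: L→T; C→M; R→B.
Player II's best replies: T→C; M→R; B→R.
Only (B, R) has each player best-responding; Nash payoffs (16, 12).
Player II's commitment gain: 13 − 12 = 1.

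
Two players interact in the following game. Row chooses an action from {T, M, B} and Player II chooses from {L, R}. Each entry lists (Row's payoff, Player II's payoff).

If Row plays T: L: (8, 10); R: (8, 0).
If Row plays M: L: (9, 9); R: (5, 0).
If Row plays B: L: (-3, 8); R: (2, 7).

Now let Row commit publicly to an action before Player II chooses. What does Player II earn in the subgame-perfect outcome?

Player II best-responds to each possible Row move:
- T: BR = L, leader payoff 8.
- M: BR = L, leader payoff 9.
- B: BR = L, leader payoff -3.
Among 8, 9, -3, the best is 9 at M. Subgame-perfect outcome: (M, L) with payoffs (9, 9).

9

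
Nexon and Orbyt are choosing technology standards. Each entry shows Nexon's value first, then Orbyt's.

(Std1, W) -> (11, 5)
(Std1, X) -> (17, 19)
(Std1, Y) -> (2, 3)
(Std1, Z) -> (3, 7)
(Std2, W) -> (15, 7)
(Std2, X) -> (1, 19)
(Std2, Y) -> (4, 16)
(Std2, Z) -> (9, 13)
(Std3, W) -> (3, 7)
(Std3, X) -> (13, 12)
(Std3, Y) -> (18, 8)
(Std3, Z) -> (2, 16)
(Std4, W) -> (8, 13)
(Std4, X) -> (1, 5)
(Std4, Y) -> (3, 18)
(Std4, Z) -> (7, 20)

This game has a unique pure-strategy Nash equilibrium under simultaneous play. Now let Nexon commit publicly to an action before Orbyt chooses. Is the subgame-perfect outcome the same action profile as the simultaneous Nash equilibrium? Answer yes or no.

yes

Solve by backward induction (Nexon leads).
- Std1: BR = X, leader payoff 17.
- Std2: BR = X, leader payoff 1.
- Std3: BR = Z, leader payoff 2.
- Std4: BR = Z, leader payoff 7.
Maximizing over 17, 1, 2, 7, Nexon chooses Std1. Subgame-perfect outcome: (Std1, X) with payoffs (17, 19).
Under simultaneous play:
Nexon's best replies: W→Std2; X→Std1; Y→Std3; Z→Std2.
Orbyt's best replies: Std1→X; Std2→X; Std3→Z; Std4→Z.
Only (Std1, X) has each player best-responding; Nash payoffs (17, 19).
Sequential outcome (Std1, X) coincides with the Nash profile (Std1, X).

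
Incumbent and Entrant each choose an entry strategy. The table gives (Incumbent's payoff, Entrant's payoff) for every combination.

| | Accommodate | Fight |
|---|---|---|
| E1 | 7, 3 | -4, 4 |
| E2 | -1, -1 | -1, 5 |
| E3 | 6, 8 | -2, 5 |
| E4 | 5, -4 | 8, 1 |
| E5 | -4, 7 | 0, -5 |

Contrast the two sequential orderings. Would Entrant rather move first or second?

first

If Incumbent leads: Entrant's best replies are E1→Fight, E2→Fight, E3→Accommodate, E4→Fight, E5→Accommodate; Incumbent's induced payoffs -4, -1, 6, 8, -4; outcome (E4, Fight), payoffs (8, 1).
If Entrant leads: Incumbent's best replies are Accommodate→E1, Fight→E4; Entrant's induced payoffs 3, 1; outcome (E1, Accommodate), payoffs (7, 3).
Entrant gets 3 moving first and 1 moving second, so Entrant prefers to move first.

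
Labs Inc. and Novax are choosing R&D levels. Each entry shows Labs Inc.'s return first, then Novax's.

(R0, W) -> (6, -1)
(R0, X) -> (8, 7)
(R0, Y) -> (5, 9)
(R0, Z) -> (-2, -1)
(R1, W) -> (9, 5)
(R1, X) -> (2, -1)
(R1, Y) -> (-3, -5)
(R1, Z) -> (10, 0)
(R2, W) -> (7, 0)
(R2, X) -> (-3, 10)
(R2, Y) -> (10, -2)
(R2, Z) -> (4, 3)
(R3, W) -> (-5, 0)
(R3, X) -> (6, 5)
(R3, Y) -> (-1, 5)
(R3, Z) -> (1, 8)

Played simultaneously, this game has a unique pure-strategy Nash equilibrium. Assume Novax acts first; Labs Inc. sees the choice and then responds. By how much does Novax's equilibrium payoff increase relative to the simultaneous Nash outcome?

2

Work backward from Labs Inc.'s decision.
- W: Labs Inc. compares 6, 9, 7, -5 and picks R1; Novax would get 5.
- X: Labs Inc. compares 8, 2, -3, 6 and picks R0; Novax would get 7.
- Y: Labs Inc. compares 5, -3, 10, -1 and picks R2; Novax would get -2.
- Z: Labs Inc. compares -2, 10, 4, 1 and picks R1; Novax would get 0.
Novax's induced payoffs are 5, 7, -2, 0, so Novax commits to X. Subgame-perfect outcome: (R0, X) with payoffs (8, 7).
Now find the simultaneous Nash equilibrium.
Labs Inc.'s best replies: W→R1; X→R0; Y→R2; Z→R1.
Novax's best replies: R0→Y; R1→W; R2→X; R3→Z.
The unique mutual best reply is (R1, W), giving (9, 5).
Novax's commitment gain: 7 − 5 = 2.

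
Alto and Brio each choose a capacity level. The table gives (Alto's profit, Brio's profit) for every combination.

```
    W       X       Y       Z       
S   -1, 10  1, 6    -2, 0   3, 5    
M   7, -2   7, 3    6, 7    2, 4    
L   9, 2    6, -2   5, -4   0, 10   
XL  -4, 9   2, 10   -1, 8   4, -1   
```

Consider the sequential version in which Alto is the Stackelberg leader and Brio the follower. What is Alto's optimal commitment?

M

Solve by backward induction (Alto leads).
- S: BR = W, leader payoff -1.
- M: BR = Y, leader payoff 6.
- L: BR = Z, leader payoff 0.
- XL: BR = X, leader payoff 2.
Alto's induced payoffs are -1, 6, 0, 2, so Alto commits to M. Subgame-perfect outcome: (M, Y) with payoffs (6, 7).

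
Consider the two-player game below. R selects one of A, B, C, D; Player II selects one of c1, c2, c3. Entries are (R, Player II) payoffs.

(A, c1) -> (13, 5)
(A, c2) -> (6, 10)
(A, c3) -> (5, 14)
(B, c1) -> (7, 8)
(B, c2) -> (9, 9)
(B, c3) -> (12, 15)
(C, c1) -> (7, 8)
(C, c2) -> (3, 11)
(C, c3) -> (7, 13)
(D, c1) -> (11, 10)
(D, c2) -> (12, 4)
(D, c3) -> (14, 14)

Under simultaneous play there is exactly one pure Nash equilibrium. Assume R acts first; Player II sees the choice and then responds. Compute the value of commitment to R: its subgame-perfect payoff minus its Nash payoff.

Solve by backward induction (R leads).
- A → Player II plays c3 (best of 5, 10, 14); R gets 5.
- B → Player II plays c3 (best of 8, 9, 15); R gets 12.
- C → Player II plays c3 (best of 8, 11, 13); R gets 7.
- D → Player II plays c3 (best of 10, 4, 14); R gets 14.
Maximizing over 5, 12, 7, 14, R chooses D. Subgame-perfect outcome: (D, c3) with payoffs (14, 14).
Now find the simultaneous Nash equilibrium.
R's best replies: c1→A; c2→D; c3→D.
Player II's best replies: A→c3; B→c3; C→c3; D→c3.
Only (D, c3) has each player best-responding; Nash payoffs (14, 14).
R's commitment gain: 14 − 14 = 0.

0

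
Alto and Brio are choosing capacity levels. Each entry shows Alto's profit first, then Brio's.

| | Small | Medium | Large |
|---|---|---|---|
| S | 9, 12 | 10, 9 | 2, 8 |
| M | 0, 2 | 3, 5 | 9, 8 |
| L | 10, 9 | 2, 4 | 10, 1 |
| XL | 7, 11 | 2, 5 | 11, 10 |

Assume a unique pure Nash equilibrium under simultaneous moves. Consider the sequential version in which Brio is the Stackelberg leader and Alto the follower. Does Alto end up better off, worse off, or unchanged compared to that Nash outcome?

better off

Backward induction with Brio moving first.
- Small → Alto plays L (best of 9, 0, 10, 7); Brio gets 9.
- Medium → Alto plays S (best of 10, 3, 2, 2); Brio gets 9.
- Large → Alto plays XL (best of 2, 9, 10, 11); Brio gets 10.
Among 9, 9, 10, the best is 10 at Large. Subgame-perfect outcome: (XL, Large) with payoffs (11, 10).
Now find the simultaneous Nash equilibrium.
Alto's best replies: Small→L; Medium→S; Large→XL.
Brio's best replies: S→Small; M→Large; L→Small; XL→Small.
Only (L, Small) has each player best-responding; Nash payoffs (10, 9).
Alto earns 11 sequentially versus 10 at the Nash outcome: better off.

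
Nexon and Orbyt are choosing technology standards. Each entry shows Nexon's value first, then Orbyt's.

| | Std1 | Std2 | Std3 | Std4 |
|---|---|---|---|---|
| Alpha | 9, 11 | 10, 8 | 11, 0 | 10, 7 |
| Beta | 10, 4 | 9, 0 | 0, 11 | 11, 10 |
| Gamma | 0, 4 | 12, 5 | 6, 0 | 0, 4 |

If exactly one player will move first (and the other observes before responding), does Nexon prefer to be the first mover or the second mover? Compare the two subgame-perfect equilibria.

first

If Nexon leads: Orbyt's best replies are Alpha→Std1, Beta→Std3, Gamma→Std2; Nexon's induced payoffs 9, 0, 12; outcome (Gamma, Std2), payoffs (12, 5).
If Orbyt leads: Nexon's best replies are Std1→Beta, Std2→Gamma, Std3→Alpha, Std4→Beta; Orbyt's induced payoffs 4, 5, 0, 10; outcome (Beta, Std4), payoffs (11, 10).
Nexon gets 12 moving first and 11 moving second, so Nexon prefers to move first.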